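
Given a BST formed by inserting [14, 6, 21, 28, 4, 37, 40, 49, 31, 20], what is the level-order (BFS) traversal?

Tree insertion order: [14, 6, 21, 28, 4, 37, 40, 49, 31, 20]
Tree (level-order array): [14, 6, 21, 4, None, 20, 28, None, None, None, None, None, 37, 31, 40, None, None, None, 49]
BFS from the root, enqueuing left then right child of each popped node:
  queue [14] -> pop 14, enqueue [6, 21], visited so far: [14]
  queue [6, 21] -> pop 6, enqueue [4], visited so far: [14, 6]
  queue [21, 4] -> pop 21, enqueue [20, 28], visited so far: [14, 6, 21]
  queue [4, 20, 28] -> pop 4, enqueue [none], visited so far: [14, 6, 21, 4]
  queue [20, 28] -> pop 20, enqueue [none], visited so far: [14, 6, 21, 4, 20]
  queue [28] -> pop 28, enqueue [37], visited so far: [14, 6, 21, 4, 20, 28]
  queue [37] -> pop 37, enqueue [31, 40], visited so far: [14, 6, 21, 4, 20, 28, 37]
  queue [31, 40] -> pop 31, enqueue [none], visited so far: [14, 6, 21, 4, 20, 28, 37, 31]
  queue [40] -> pop 40, enqueue [49], visited so far: [14, 6, 21, 4, 20, 28, 37, 31, 40]
  queue [49] -> pop 49, enqueue [none], visited so far: [14, 6, 21, 4, 20, 28, 37, 31, 40, 49]
Result: [14, 6, 21, 4, 20, 28, 37, 31, 40, 49]


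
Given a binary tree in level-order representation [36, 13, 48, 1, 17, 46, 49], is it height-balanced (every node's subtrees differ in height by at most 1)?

Tree (level-order array): [36, 13, 48, 1, 17, 46, 49]
Definition: a tree is height-balanced if, at every node, |h(left) - h(right)| <= 1 (empty subtree has height -1).
Bottom-up per-node check:
  node 1: h_left=-1, h_right=-1, diff=0 [OK], height=0
  node 17: h_left=-1, h_right=-1, diff=0 [OK], height=0
  node 13: h_left=0, h_right=0, diff=0 [OK], height=1
  node 46: h_left=-1, h_right=-1, diff=0 [OK], height=0
  node 49: h_left=-1, h_right=-1, diff=0 [OK], height=0
  node 48: h_left=0, h_right=0, diff=0 [OK], height=1
  node 36: h_left=1, h_right=1, diff=0 [OK], height=2
All nodes satisfy the balance condition.
Result: Balanced


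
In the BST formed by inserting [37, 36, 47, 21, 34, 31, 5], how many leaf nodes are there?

Tree built from: [37, 36, 47, 21, 34, 31, 5]
Tree (level-order array): [37, 36, 47, 21, None, None, None, 5, 34, None, None, 31]
Rule: A leaf has 0 children.
Per-node child counts:
  node 37: 2 child(ren)
  node 36: 1 child(ren)
  node 21: 2 child(ren)
  node 5: 0 child(ren)
  node 34: 1 child(ren)
  node 31: 0 child(ren)
  node 47: 0 child(ren)
Matching nodes: [5, 31, 47]
Count of leaf nodes: 3


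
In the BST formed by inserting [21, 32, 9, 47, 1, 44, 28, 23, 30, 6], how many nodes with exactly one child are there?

Tree built from: [21, 32, 9, 47, 1, 44, 28, 23, 30, 6]
Tree (level-order array): [21, 9, 32, 1, None, 28, 47, None, 6, 23, 30, 44]
Rule: These are nodes with exactly 1 non-null child.
Per-node child counts:
  node 21: 2 child(ren)
  node 9: 1 child(ren)
  node 1: 1 child(ren)
  node 6: 0 child(ren)
  node 32: 2 child(ren)
  node 28: 2 child(ren)
  node 23: 0 child(ren)
  node 30: 0 child(ren)
  node 47: 1 child(ren)
  node 44: 0 child(ren)
Matching nodes: [9, 1, 47]
Count of nodes with exactly one child: 3


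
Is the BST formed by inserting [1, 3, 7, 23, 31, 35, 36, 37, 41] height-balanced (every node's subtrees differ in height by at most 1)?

Tree (level-order array): [1, None, 3, None, 7, None, 23, None, 31, None, 35, None, 36, None, 37, None, 41]
Definition: a tree is height-balanced if, at every node, |h(left) - h(right)| <= 1 (empty subtree has height -1).
Bottom-up per-node check:
  node 41: h_left=-1, h_right=-1, diff=0 [OK], height=0
  node 37: h_left=-1, h_right=0, diff=1 [OK], height=1
  node 36: h_left=-1, h_right=1, diff=2 [FAIL (|-1-1|=2 > 1)], height=2
  node 35: h_left=-1, h_right=2, diff=3 [FAIL (|-1-2|=3 > 1)], height=3
  node 31: h_left=-1, h_right=3, diff=4 [FAIL (|-1-3|=4 > 1)], height=4
  node 23: h_left=-1, h_right=4, diff=5 [FAIL (|-1-4|=5 > 1)], height=5
  node 7: h_left=-1, h_right=5, diff=6 [FAIL (|-1-5|=6 > 1)], height=6
  node 3: h_left=-1, h_right=6, diff=7 [FAIL (|-1-6|=7 > 1)], height=7
  node 1: h_left=-1, h_right=7, diff=8 [FAIL (|-1-7|=8 > 1)], height=8
Node 36 violates the condition: |-1 - 1| = 2 > 1.
Result: Not balanced


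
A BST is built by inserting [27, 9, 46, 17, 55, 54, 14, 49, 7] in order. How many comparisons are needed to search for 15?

Search path for 15: 27 -> 9 -> 17 -> 14
Found: False
Comparisons: 4


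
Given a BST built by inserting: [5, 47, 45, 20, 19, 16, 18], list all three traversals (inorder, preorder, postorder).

Tree insertion order: [5, 47, 45, 20, 19, 16, 18]
Tree (level-order array): [5, None, 47, 45, None, 20, None, 19, None, 16, None, None, 18]
Inorder (L, root, R): [5, 16, 18, 19, 20, 45, 47]
Preorder (root, L, R): [5, 47, 45, 20, 19, 16, 18]
Postorder (L, R, root): [18, 16, 19, 20, 45, 47, 5]


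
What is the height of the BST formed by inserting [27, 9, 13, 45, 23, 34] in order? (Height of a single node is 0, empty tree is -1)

Insertion order: [27, 9, 13, 45, 23, 34]
Tree (level-order array): [27, 9, 45, None, 13, 34, None, None, 23]
Compute height bottom-up (empty subtree = -1):
  height(23) = 1 + max(-1, -1) = 0
  height(13) = 1 + max(-1, 0) = 1
  height(9) = 1 + max(-1, 1) = 2
  height(34) = 1 + max(-1, -1) = 0
  height(45) = 1 + max(0, -1) = 1
  height(27) = 1 + max(2, 1) = 3
Height = 3


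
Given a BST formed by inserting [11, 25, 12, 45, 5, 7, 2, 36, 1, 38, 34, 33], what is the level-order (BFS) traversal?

Tree insertion order: [11, 25, 12, 45, 5, 7, 2, 36, 1, 38, 34, 33]
Tree (level-order array): [11, 5, 25, 2, 7, 12, 45, 1, None, None, None, None, None, 36, None, None, None, 34, 38, 33]
BFS from the root, enqueuing left then right child of each popped node:
  queue [11] -> pop 11, enqueue [5, 25], visited so far: [11]
  queue [5, 25] -> pop 5, enqueue [2, 7], visited so far: [11, 5]
  queue [25, 2, 7] -> pop 25, enqueue [12, 45], visited so far: [11, 5, 25]
  queue [2, 7, 12, 45] -> pop 2, enqueue [1], visited so far: [11, 5, 25, 2]
  queue [7, 12, 45, 1] -> pop 7, enqueue [none], visited so far: [11, 5, 25, 2, 7]
  queue [12, 45, 1] -> pop 12, enqueue [none], visited so far: [11, 5, 25, 2, 7, 12]
  queue [45, 1] -> pop 45, enqueue [36], visited so far: [11, 5, 25, 2, 7, 12, 45]
  queue [1, 36] -> pop 1, enqueue [none], visited so far: [11, 5, 25, 2, 7, 12, 45, 1]
  queue [36] -> pop 36, enqueue [34, 38], visited so far: [11, 5, 25, 2, 7, 12, 45, 1, 36]
  queue [34, 38] -> pop 34, enqueue [33], visited so far: [11, 5, 25, 2, 7, 12, 45, 1, 36, 34]
  queue [38, 33] -> pop 38, enqueue [none], visited so far: [11, 5, 25, 2, 7, 12, 45, 1, 36, 34, 38]
  queue [33] -> pop 33, enqueue [none], visited so far: [11, 5, 25, 2, 7, 12, 45, 1, 36, 34, 38, 33]
Result: [11, 5, 25, 2, 7, 12, 45, 1, 36, 34, 38, 33]


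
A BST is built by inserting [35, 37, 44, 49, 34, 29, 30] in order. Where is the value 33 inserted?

Starting tree (level order): [35, 34, 37, 29, None, None, 44, None, 30, None, 49]
Insertion path: 35 -> 34 -> 29 -> 30
Result: insert 33 as right child of 30
Final tree (level order): [35, 34, 37, 29, None, None, 44, None, 30, None, 49, None, 33]


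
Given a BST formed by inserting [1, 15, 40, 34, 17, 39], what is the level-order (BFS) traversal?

Tree insertion order: [1, 15, 40, 34, 17, 39]
Tree (level-order array): [1, None, 15, None, 40, 34, None, 17, 39]
BFS from the root, enqueuing left then right child of each popped node:
  queue [1] -> pop 1, enqueue [15], visited so far: [1]
  queue [15] -> pop 15, enqueue [40], visited so far: [1, 15]
  queue [40] -> pop 40, enqueue [34], visited so far: [1, 15, 40]
  queue [34] -> pop 34, enqueue [17, 39], visited so far: [1, 15, 40, 34]
  queue [17, 39] -> pop 17, enqueue [none], visited so far: [1, 15, 40, 34, 17]
  queue [39] -> pop 39, enqueue [none], visited so far: [1, 15, 40, 34, 17, 39]
Result: [1, 15, 40, 34, 17, 39]


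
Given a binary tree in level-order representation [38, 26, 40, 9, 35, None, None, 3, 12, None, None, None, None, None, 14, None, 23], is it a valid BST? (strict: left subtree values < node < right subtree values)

Level-order array: [38, 26, 40, 9, 35, None, None, 3, 12, None, None, None, None, None, 14, None, 23]
Validate using subtree bounds (lo, hi): at each node, require lo < value < hi,
then recurse left with hi=value and right with lo=value.
Preorder trace (stopping at first violation):
  at node 38 with bounds (-inf, +inf): OK
  at node 26 with bounds (-inf, 38): OK
  at node 9 with bounds (-inf, 26): OK
  at node 3 with bounds (-inf, 9): OK
  at node 12 with bounds (9, 26): OK
  at node 14 with bounds (12, 26): OK
  at node 23 with bounds (14, 26): OK
  at node 35 with bounds (26, 38): OK
  at node 40 with bounds (38, +inf): OK
No violation found at any node.
Result: Valid BST


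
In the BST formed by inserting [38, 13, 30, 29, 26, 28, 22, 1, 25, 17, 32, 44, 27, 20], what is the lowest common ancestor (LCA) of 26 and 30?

Tree insertion order: [38, 13, 30, 29, 26, 28, 22, 1, 25, 17, 32, 44, 27, 20]
Tree (level-order array): [38, 13, 44, 1, 30, None, None, None, None, 29, 32, 26, None, None, None, 22, 28, 17, 25, 27, None, None, 20]
In a BST, the LCA of p=26, q=30 is the first node v on the
root-to-leaf path with p <= v <= q (go left if both < v, right if both > v).
Walk from root:
  at 38: both 26 and 30 < 38, go left
  at 13: both 26 and 30 > 13, go right
  at 30: 26 <= 30 <= 30, this is the LCA
LCA = 30


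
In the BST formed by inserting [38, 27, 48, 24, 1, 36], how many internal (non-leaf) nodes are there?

Tree built from: [38, 27, 48, 24, 1, 36]
Tree (level-order array): [38, 27, 48, 24, 36, None, None, 1]
Rule: An internal node has at least one child.
Per-node child counts:
  node 38: 2 child(ren)
  node 27: 2 child(ren)
  node 24: 1 child(ren)
  node 1: 0 child(ren)
  node 36: 0 child(ren)
  node 48: 0 child(ren)
Matching nodes: [38, 27, 24]
Count of internal (non-leaf) nodes: 3


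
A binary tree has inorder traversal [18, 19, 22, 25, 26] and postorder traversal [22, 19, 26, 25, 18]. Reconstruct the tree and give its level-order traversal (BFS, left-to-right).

Inorder:   [18, 19, 22, 25, 26]
Postorder: [22, 19, 26, 25, 18]
Algorithm: postorder visits root last, so walk postorder right-to-left;
each value is the root of the current inorder slice — split it at that
value, recurse on the right subtree first, then the left.
Recursive splits:
  root=18; inorder splits into left=[], right=[19, 22, 25, 26]
  root=25; inorder splits into left=[19, 22], right=[26]
  root=26; inorder splits into left=[], right=[]
  root=19; inorder splits into left=[], right=[22]
  root=22; inorder splits into left=[], right=[]
Reconstructed level-order: [18, 25, 19, 26, 22]


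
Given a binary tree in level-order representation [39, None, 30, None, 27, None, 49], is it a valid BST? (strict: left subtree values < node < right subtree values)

Level-order array: [39, None, 30, None, 27, None, 49]
Validate using subtree bounds (lo, hi): at each node, require lo < value < hi,
then recurse left with hi=value and right with lo=value.
Preorder trace (stopping at first violation):
  at node 39 with bounds (-inf, +inf): OK
  at node 30 with bounds (39, +inf): VIOLATION
Node 30 violates its bound: not (39 < 30 < +inf).
Result: Not a valid BST


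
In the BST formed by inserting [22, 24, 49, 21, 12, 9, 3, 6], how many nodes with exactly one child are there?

Tree built from: [22, 24, 49, 21, 12, 9, 3, 6]
Tree (level-order array): [22, 21, 24, 12, None, None, 49, 9, None, None, None, 3, None, None, 6]
Rule: These are nodes with exactly 1 non-null child.
Per-node child counts:
  node 22: 2 child(ren)
  node 21: 1 child(ren)
  node 12: 1 child(ren)
  node 9: 1 child(ren)
  node 3: 1 child(ren)
  node 6: 0 child(ren)
  node 24: 1 child(ren)
  node 49: 0 child(ren)
Matching nodes: [21, 12, 9, 3, 24]
Count of nodes with exactly one child: 5


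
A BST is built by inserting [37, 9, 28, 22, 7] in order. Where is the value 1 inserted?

Starting tree (level order): [37, 9, None, 7, 28, None, None, 22]
Insertion path: 37 -> 9 -> 7
Result: insert 1 as left child of 7
Final tree (level order): [37, 9, None, 7, 28, 1, None, 22]


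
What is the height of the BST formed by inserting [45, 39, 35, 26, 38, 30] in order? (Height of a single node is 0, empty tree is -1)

Insertion order: [45, 39, 35, 26, 38, 30]
Tree (level-order array): [45, 39, None, 35, None, 26, 38, None, 30]
Compute height bottom-up (empty subtree = -1):
  height(30) = 1 + max(-1, -1) = 0
  height(26) = 1 + max(-1, 0) = 1
  height(38) = 1 + max(-1, -1) = 0
  height(35) = 1 + max(1, 0) = 2
  height(39) = 1 + max(2, -1) = 3
  height(45) = 1 + max(3, -1) = 4
Height = 4


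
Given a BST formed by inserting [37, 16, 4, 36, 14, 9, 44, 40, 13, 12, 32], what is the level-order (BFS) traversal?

Tree insertion order: [37, 16, 4, 36, 14, 9, 44, 40, 13, 12, 32]
Tree (level-order array): [37, 16, 44, 4, 36, 40, None, None, 14, 32, None, None, None, 9, None, None, None, None, 13, 12]
BFS from the root, enqueuing left then right child of each popped node:
  queue [37] -> pop 37, enqueue [16, 44], visited so far: [37]
  queue [16, 44] -> pop 16, enqueue [4, 36], visited so far: [37, 16]
  queue [44, 4, 36] -> pop 44, enqueue [40], visited so far: [37, 16, 44]
  queue [4, 36, 40] -> pop 4, enqueue [14], visited so far: [37, 16, 44, 4]
  queue [36, 40, 14] -> pop 36, enqueue [32], visited so far: [37, 16, 44, 4, 36]
  queue [40, 14, 32] -> pop 40, enqueue [none], visited so far: [37, 16, 44, 4, 36, 40]
  queue [14, 32] -> pop 14, enqueue [9], visited so far: [37, 16, 44, 4, 36, 40, 14]
  queue [32, 9] -> pop 32, enqueue [none], visited so far: [37, 16, 44, 4, 36, 40, 14, 32]
  queue [9] -> pop 9, enqueue [13], visited so far: [37, 16, 44, 4, 36, 40, 14, 32, 9]
  queue [13] -> pop 13, enqueue [12], visited so far: [37, 16, 44, 4, 36, 40, 14, 32, 9, 13]
  queue [12] -> pop 12, enqueue [none], visited so far: [37, 16, 44, 4, 36, 40, 14, 32, 9, 13, 12]
Result: [37, 16, 44, 4, 36, 40, 14, 32, 9, 13, 12]


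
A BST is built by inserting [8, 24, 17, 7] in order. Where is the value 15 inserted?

Starting tree (level order): [8, 7, 24, None, None, 17]
Insertion path: 8 -> 24 -> 17
Result: insert 15 as left child of 17
Final tree (level order): [8, 7, 24, None, None, 17, None, 15]


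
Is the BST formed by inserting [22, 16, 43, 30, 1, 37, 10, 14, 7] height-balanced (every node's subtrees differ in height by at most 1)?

Tree (level-order array): [22, 16, 43, 1, None, 30, None, None, 10, None, 37, 7, 14]
Definition: a tree is height-balanced if, at every node, |h(left) - h(right)| <= 1 (empty subtree has height -1).
Bottom-up per-node check:
  node 7: h_left=-1, h_right=-1, diff=0 [OK], height=0
  node 14: h_left=-1, h_right=-1, diff=0 [OK], height=0
  node 10: h_left=0, h_right=0, diff=0 [OK], height=1
  node 1: h_left=-1, h_right=1, diff=2 [FAIL (|-1-1|=2 > 1)], height=2
  node 16: h_left=2, h_right=-1, diff=3 [FAIL (|2--1|=3 > 1)], height=3
  node 37: h_left=-1, h_right=-1, diff=0 [OK], height=0
  node 30: h_left=-1, h_right=0, diff=1 [OK], height=1
  node 43: h_left=1, h_right=-1, diff=2 [FAIL (|1--1|=2 > 1)], height=2
  node 22: h_left=3, h_right=2, diff=1 [OK], height=4
Node 1 violates the condition: |-1 - 1| = 2 > 1.
Result: Not balanced


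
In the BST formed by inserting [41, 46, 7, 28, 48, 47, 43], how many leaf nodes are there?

Tree built from: [41, 46, 7, 28, 48, 47, 43]
Tree (level-order array): [41, 7, 46, None, 28, 43, 48, None, None, None, None, 47]
Rule: A leaf has 0 children.
Per-node child counts:
  node 41: 2 child(ren)
  node 7: 1 child(ren)
  node 28: 0 child(ren)
  node 46: 2 child(ren)
  node 43: 0 child(ren)
  node 48: 1 child(ren)
  node 47: 0 child(ren)
Matching nodes: [28, 43, 47]
Count of leaf nodes: 3


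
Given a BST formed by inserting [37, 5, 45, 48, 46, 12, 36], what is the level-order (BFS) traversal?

Tree insertion order: [37, 5, 45, 48, 46, 12, 36]
Tree (level-order array): [37, 5, 45, None, 12, None, 48, None, 36, 46]
BFS from the root, enqueuing left then right child of each popped node:
  queue [37] -> pop 37, enqueue [5, 45], visited so far: [37]
  queue [5, 45] -> pop 5, enqueue [12], visited so far: [37, 5]
  queue [45, 12] -> pop 45, enqueue [48], visited so far: [37, 5, 45]
  queue [12, 48] -> pop 12, enqueue [36], visited so far: [37, 5, 45, 12]
  queue [48, 36] -> pop 48, enqueue [46], visited so far: [37, 5, 45, 12, 48]
  queue [36, 46] -> pop 36, enqueue [none], visited so far: [37, 5, 45, 12, 48, 36]
  queue [46] -> pop 46, enqueue [none], visited so far: [37, 5, 45, 12, 48, 36, 46]
Result: [37, 5, 45, 12, 48, 36, 46]


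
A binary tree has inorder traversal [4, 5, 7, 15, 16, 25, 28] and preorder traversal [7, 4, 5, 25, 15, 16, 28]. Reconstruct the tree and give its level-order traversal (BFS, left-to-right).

Inorder:  [4, 5, 7, 15, 16, 25, 28]
Preorder: [7, 4, 5, 25, 15, 16, 28]
Algorithm: preorder visits root first, so consume preorder in order;
for each root, split the current inorder slice at that value into
left-subtree inorder and right-subtree inorder, then recurse.
Recursive splits:
  root=7; inorder splits into left=[4, 5], right=[15, 16, 25, 28]
  root=4; inorder splits into left=[], right=[5]
  root=5; inorder splits into left=[], right=[]
  root=25; inorder splits into left=[15, 16], right=[28]
  root=15; inorder splits into left=[], right=[16]
  root=16; inorder splits into left=[], right=[]
  root=28; inorder splits into left=[], right=[]
Reconstructed level-order: [7, 4, 25, 5, 15, 28, 16]


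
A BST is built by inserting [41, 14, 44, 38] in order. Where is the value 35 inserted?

Starting tree (level order): [41, 14, 44, None, 38]
Insertion path: 41 -> 14 -> 38
Result: insert 35 as left child of 38
Final tree (level order): [41, 14, 44, None, 38, None, None, 35]


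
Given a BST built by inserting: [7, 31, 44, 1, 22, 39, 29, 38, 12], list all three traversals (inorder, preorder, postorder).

Tree insertion order: [7, 31, 44, 1, 22, 39, 29, 38, 12]
Tree (level-order array): [7, 1, 31, None, None, 22, 44, 12, 29, 39, None, None, None, None, None, 38]
Inorder (L, root, R): [1, 7, 12, 22, 29, 31, 38, 39, 44]
Preorder (root, L, R): [7, 1, 31, 22, 12, 29, 44, 39, 38]
Postorder (L, R, root): [1, 12, 29, 22, 38, 39, 44, 31, 7]


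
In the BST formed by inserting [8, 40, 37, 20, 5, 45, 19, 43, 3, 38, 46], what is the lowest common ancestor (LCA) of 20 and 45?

Tree insertion order: [8, 40, 37, 20, 5, 45, 19, 43, 3, 38, 46]
Tree (level-order array): [8, 5, 40, 3, None, 37, 45, None, None, 20, 38, 43, 46, 19]
In a BST, the LCA of p=20, q=45 is the first node v on the
root-to-leaf path with p <= v <= q (go left if both < v, right if both > v).
Walk from root:
  at 8: both 20 and 45 > 8, go right
  at 40: 20 <= 40 <= 45, this is the LCA
LCA = 40


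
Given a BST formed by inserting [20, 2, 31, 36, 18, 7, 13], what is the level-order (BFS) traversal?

Tree insertion order: [20, 2, 31, 36, 18, 7, 13]
Tree (level-order array): [20, 2, 31, None, 18, None, 36, 7, None, None, None, None, 13]
BFS from the root, enqueuing left then right child of each popped node:
  queue [20] -> pop 20, enqueue [2, 31], visited so far: [20]
  queue [2, 31] -> pop 2, enqueue [18], visited so far: [20, 2]
  queue [31, 18] -> pop 31, enqueue [36], visited so far: [20, 2, 31]
  queue [18, 36] -> pop 18, enqueue [7], visited so far: [20, 2, 31, 18]
  queue [36, 7] -> pop 36, enqueue [none], visited so far: [20, 2, 31, 18, 36]
  queue [7] -> pop 7, enqueue [13], visited so far: [20, 2, 31, 18, 36, 7]
  queue [13] -> pop 13, enqueue [none], visited so far: [20, 2, 31, 18, 36, 7, 13]
Result: [20, 2, 31, 18, 36, 7, 13]


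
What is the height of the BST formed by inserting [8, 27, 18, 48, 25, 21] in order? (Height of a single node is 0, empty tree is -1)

Insertion order: [8, 27, 18, 48, 25, 21]
Tree (level-order array): [8, None, 27, 18, 48, None, 25, None, None, 21]
Compute height bottom-up (empty subtree = -1):
  height(21) = 1 + max(-1, -1) = 0
  height(25) = 1 + max(0, -1) = 1
  height(18) = 1 + max(-1, 1) = 2
  height(48) = 1 + max(-1, -1) = 0
  height(27) = 1 + max(2, 0) = 3
  height(8) = 1 + max(-1, 3) = 4
Height = 4


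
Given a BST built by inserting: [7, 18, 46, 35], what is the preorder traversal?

Tree insertion order: [7, 18, 46, 35]
Tree (level-order array): [7, None, 18, None, 46, 35]
Preorder traversal: [7, 18, 46, 35]


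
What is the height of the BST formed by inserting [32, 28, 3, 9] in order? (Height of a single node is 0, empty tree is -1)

Insertion order: [32, 28, 3, 9]
Tree (level-order array): [32, 28, None, 3, None, None, 9]
Compute height bottom-up (empty subtree = -1):
  height(9) = 1 + max(-1, -1) = 0
  height(3) = 1 + max(-1, 0) = 1
  height(28) = 1 + max(1, -1) = 2
  height(32) = 1 + max(2, -1) = 3
Height = 3


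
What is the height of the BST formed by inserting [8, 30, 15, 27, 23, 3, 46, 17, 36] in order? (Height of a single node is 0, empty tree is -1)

Insertion order: [8, 30, 15, 27, 23, 3, 46, 17, 36]
Tree (level-order array): [8, 3, 30, None, None, 15, 46, None, 27, 36, None, 23, None, None, None, 17]
Compute height bottom-up (empty subtree = -1):
  height(3) = 1 + max(-1, -1) = 0
  height(17) = 1 + max(-1, -1) = 0
  height(23) = 1 + max(0, -1) = 1
  height(27) = 1 + max(1, -1) = 2
  height(15) = 1 + max(-1, 2) = 3
  height(36) = 1 + max(-1, -1) = 0
  height(46) = 1 + max(0, -1) = 1
  height(30) = 1 + max(3, 1) = 4
  height(8) = 1 + max(0, 4) = 5
Height = 5


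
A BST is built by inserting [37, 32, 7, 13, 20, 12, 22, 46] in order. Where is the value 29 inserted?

Starting tree (level order): [37, 32, 46, 7, None, None, None, None, 13, 12, 20, None, None, None, 22]
Insertion path: 37 -> 32 -> 7 -> 13 -> 20 -> 22
Result: insert 29 as right child of 22
Final tree (level order): [37, 32, 46, 7, None, None, None, None, 13, 12, 20, None, None, None, 22, None, 29]


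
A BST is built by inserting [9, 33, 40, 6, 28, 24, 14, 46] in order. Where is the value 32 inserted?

Starting tree (level order): [9, 6, 33, None, None, 28, 40, 24, None, None, 46, 14]
Insertion path: 9 -> 33 -> 28
Result: insert 32 as right child of 28
Final tree (level order): [9, 6, 33, None, None, 28, 40, 24, 32, None, 46, 14]


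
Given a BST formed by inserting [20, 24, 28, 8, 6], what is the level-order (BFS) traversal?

Tree insertion order: [20, 24, 28, 8, 6]
Tree (level-order array): [20, 8, 24, 6, None, None, 28]
BFS from the root, enqueuing left then right child of each popped node:
  queue [20] -> pop 20, enqueue [8, 24], visited so far: [20]
  queue [8, 24] -> pop 8, enqueue [6], visited so far: [20, 8]
  queue [24, 6] -> pop 24, enqueue [28], visited so far: [20, 8, 24]
  queue [6, 28] -> pop 6, enqueue [none], visited so far: [20, 8, 24, 6]
  queue [28] -> pop 28, enqueue [none], visited so far: [20, 8, 24, 6, 28]
Result: [20, 8, 24, 6, 28]


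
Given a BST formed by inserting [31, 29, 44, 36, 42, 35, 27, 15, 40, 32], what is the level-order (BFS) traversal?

Tree insertion order: [31, 29, 44, 36, 42, 35, 27, 15, 40, 32]
Tree (level-order array): [31, 29, 44, 27, None, 36, None, 15, None, 35, 42, None, None, 32, None, 40]
BFS from the root, enqueuing left then right child of each popped node:
  queue [31] -> pop 31, enqueue [29, 44], visited so far: [31]
  queue [29, 44] -> pop 29, enqueue [27], visited so far: [31, 29]
  queue [44, 27] -> pop 44, enqueue [36], visited so far: [31, 29, 44]
  queue [27, 36] -> pop 27, enqueue [15], visited so far: [31, 29, 44, 27]
  queue [36, 15] -> pop 36, enqueue [35, 42], visited so far: [31, 29, 44, 27, 36]
  queue [15, 35, 42] -> pop 15, enqueue [none], visited so far: [31, 29, 44, 27, 36, 15]
  queue [35, 42] -> pop 35, enqueue [32], visited so far: [31, 29, 44, 27, 36, 15, 35]
  queue [42, 32] -> pop 42, enqueue [40], visited so far: [31, 29, 44, 27, 36, 15, 35, 42]
  queue [32, 40] -> pop 32, enqueue [none], visited so far: [31, 29, 44, 27, 36, 15, 35, 42, 32]
  queue [40] -> pop 40, enqueue [none], visited so far: [31, 29, 44, 27, 36, 15, 35, 42, 32, 40]
Result: [31, 29, 44, 27, 36, 15, 35, 42, 32, 40]


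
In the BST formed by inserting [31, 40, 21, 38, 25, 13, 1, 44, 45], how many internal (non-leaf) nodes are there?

Tree built from: [31, 40, 21, 38, 25, 13, 1, 44, 45]
Tree (level-order array): [31, 21, 40, 13, 25, 38, 44, 1, None, None, None, None, None, None, 45]
Rule: An internal node has at least one child.
Per-node child counts:
  node 31: 2 child(ren)
  node 21: 2 child(ren)
  node 13: 1 child(ren)
  node 1: 0 child(ren)
  node 25: 0 child(ren)
  node 40: 2 child(ren)
  node 38: 0 child(ren)
  node 44: 1 child(ren)
  node 45: 0 child(ren)
Matching nodes: [31, 21, 13, 40, 44]
Count of internal (non-leaf) nodes: 5


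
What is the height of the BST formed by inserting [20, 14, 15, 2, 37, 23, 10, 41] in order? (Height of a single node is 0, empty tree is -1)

Insertion order: [20, 14, 15, 2, 37, 23, 10, 41]
Tree (level-order array): [20, 14, 37, 2, 15, 23, 41, None, 10]
Compute height bottom-up (empty subtree = -1):
  height(10) = 1 + max(-1, -1) = 0
  height(2) = 1 + max(-1, 0) = 1
  height(15) = 1 + max(-1, -1) = 0
  height(14) = 1 + max(1, 0) = 2
  height(23) = 1 + max(-1, -1) = 0
  height(41) = 1 + max(-1, -1) = 0
  height(37) = 1 + max(0, 0) = 1
  height(20) = 1 + max(2, 1) = 3
Height = 3


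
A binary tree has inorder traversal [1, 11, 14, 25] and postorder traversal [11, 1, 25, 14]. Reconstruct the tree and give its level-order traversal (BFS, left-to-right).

Inorder:   [1, 11, 14, 25]
Postorder: [11, 1, 25, 14]
Algorithm: postorder visits root last, so walk postorder right-to-left;
each value is the root of the current inorder slice — split it at that
value, recurse on the right subtree first, then the left.
Recursive splits:
  root=14; inorder splits into left=[1, 11], right=[25]
  root=25; inorder splits into left=[], right=[]
  root=1; inorder splits into left=[], right=[11]
  root=11; inorder splits into left=[], right=[]
Reconstructed level-order: [14, 1, 25, 11]


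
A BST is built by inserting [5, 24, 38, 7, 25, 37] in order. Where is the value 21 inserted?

Starting tree (level order): [5, None, 24, 7, 38, None, None, 25, None, None, 37]
Insertion path: 5 -> 24 -> 7
Result: insert 21 as right child of 7
Final tree (level order): [5, None, 24, 7, 38, None, 21, 25, None, None, None, None, 37]


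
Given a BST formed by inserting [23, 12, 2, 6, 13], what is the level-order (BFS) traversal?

Tree insertion order: [23, 12, 2, 6, 13]
Tree (level-order array): [23, 12, None, 2, 13, None, 6]
BFS from the root, enqueuing left then right child of each popped node:
  queue [23] -> pop 23, enqueue [12], visited so far: [23]
  queue [12] -> pop 12, enqueue [2, 13], visited so far: [23, 12]
  queue [2, 13] -> pop 2, enqueue [6], visited so far: [23, 12, 2]
  queue [13, 6] -> pop 13, enqueue [none], visited so far: [23, 12, 2, 13]
  queue [6] -> pop 6, enqueue [none], visited so far: [23, 12, 2, 13, 6]
Result: [23, 12, 2, 13, 6]


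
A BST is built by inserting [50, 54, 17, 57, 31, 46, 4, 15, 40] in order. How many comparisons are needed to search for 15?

Search path for 15: 50 -> 17 -> 4 -> 15
Found: True
Comparisons: 4


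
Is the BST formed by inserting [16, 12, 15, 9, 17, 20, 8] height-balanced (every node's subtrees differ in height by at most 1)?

Tree (level-order array): [16, 12, 17, 9, 15, None, 20, 8]
Definition: a tree is height-balanced if, at every node, |h(left) - h(right)| <= 1 (empty subtree has height -1).
Bottom-up per-node check:
  node 8: h_left=-1, h_right=-1, diff=0 [OK], height=0
  node 9: h_left=0, h_right=-1, diff=1 [OK], height=1
  node 15: h_left=-1, h_right=-1, diff=0 [OK], height=0
  node 12: h_left=1, h_right=0, diff=1 [OK], height=2
  node 20: h_left=-1, h_right=-1, diff=0 [OK], height=0
  node 17: h_left=-1, h_right=0, diff=1 [OK], height=1
  node 16: h_left=2, h_right=1, diff=1 [OK], height=3
All nodes satisfy the balance condition.
Result: Balanced


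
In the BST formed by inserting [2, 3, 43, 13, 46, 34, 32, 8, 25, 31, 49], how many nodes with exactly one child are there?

Tree built from: [2, 3, 43, 13, 46, 34, 32, 8, 25, 31, 49]
Tree (level-order array): [2, None, 3, None, 43, 13, 46, 8, 34, None, 49, None, None, 32, None, None, None, 25, None, None, 31]
Rule: These are nodes with exactly 1 non-null child.
Per-node child counts:
  node 2: 1 child(ren)
  node 3: 1 child(ren)
  node 43: 2 child(ren)
  node 13: 2 child(ren)
  node 8: 0 child(ren)
  node 34: 1 child(ren)
  node 32: 1 child(ren)
  node 25: 1 child(ren)
  node 31: 0 child(ren)
  node 46: 1 child(ren)
  node 49: 0 child(ren)
Matching nodes: [2, 3, 34, 32, 25, 46]
Count of nodes with exactly one child: 6


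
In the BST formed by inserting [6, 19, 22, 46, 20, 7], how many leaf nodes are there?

Tree built from: [6, 19, 22, 46, 20, 7]
Tree (level-order array): [6, None, 19, 7, 22, None, None, 20, 46]
Rule: A leaf has 0 children.
Per-node child counts:
  node 6: 1 child(ren)
  node 19: 2 child(ren)
  node 7: 0 child(ren)
  node 22: 2 child(ren)
  node 20: 0 child(ren)
  node 46: 0 child(ren)
Matching nodes: [7, 20, 46]
Count of leaf nodes: 3


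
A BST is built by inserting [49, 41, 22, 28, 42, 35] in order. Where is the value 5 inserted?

Starting tree (level order): [49, 41, None, 22, 42, None, 28, None, None, None, 35]
Insertion path: 49 -> 41 -> 22
Result: insert 5 as left child of 22
Final tree (level order): [49, 41, None, 22, 42, 5, 28, None, None, None, None, None, 35]


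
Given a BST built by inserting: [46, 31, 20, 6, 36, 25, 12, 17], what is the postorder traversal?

Tree insertion order: [46, 31, 20, 6, 36, 25, 12, 17]
Tree (level-order array): [46, 31, None, 20, 36, 6, 25, None, None, None, 12, None, None, None, 17]
Postorder traversal: [17, 12, 6, 25, 20, 36, 31, 46]


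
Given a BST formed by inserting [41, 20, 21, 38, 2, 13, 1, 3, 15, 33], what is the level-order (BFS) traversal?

Tree insertion order: [41, 20, 21, 38, 2, 13, 1, 3, 15, 33]
Tree (level-order array): [41, 20, None, 2, 21, 1, 13, None, 38, None, None, 3, 15, 33]
BFS from the root, enqueuing left then right child of each popped node:
  queue [41] -> pop 41, enqueue [20], visited so far: [41]
  queue [20] -> pop 20, enqueue [2, 21], visited so far: [41, 20]
  queue [2, 21] -> pop 2, enqueue [1, 13], visited so far: [41, 20, 2]
  queue [21, 1, 13] -> pop 21, enqueue [38], visited so far: [41, 20, 2, 21]
  queue [1, 13, 38] -> pop 1, enqueue [none], visited so far: [41, 20, 2, 21, 1]
  queue [13, 38] -> pop 13, enqueue [3, 15], visited so far: [41, 20, 2, 21, 1, 13]
  queue [38, 3, 15] -> pop 38, enqueue [33], visited so far: [41, 20, 2, 21, 1, 13, 38]
  queue [3, 15, 33] -> pop 3, enqueue [none], visited so far: [41, 20, 2, 21, 1, 13, 38, 3]
  queue [15, 33] -> pop 15, enqueue [none], visited so far: [41, 20, 2, 21, 1, 13, 38, 3, 15]
  queue [33] -> pop 33, enqueue [none], visited so far: [41, 20, 2, 21, 1, 13, 38, 3, 15, 33]
Result: [41, 20, 2, 21, 1, 13, 38, 3, 15, 33]


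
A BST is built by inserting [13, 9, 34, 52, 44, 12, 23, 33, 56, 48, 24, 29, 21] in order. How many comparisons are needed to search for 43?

Search path for 43: 13 -> 34 -> 52 -> 44
Found: False
Comparisons: 4


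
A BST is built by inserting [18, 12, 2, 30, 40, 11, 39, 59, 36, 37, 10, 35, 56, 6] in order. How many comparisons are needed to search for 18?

Search path for 18: 18
Found: True
Comparisons: 1


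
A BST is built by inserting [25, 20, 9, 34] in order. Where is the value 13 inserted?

Starting tree (level order): [25, 20, 34, 9]
Insertion path: 25 -> 20 -> 9
Result: insert 13 as right child of 9
Final tree (level order): [25, 20, 34, 9, None, None, None, None, 13]


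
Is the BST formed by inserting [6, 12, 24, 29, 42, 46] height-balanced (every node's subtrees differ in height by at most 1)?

Tree (level-order array): [6, None, 12, None, 24, None, 29, None, 42, None, 46]
Definition: a tree is height-balanced if, at every node, |h(left) - h(right)| <= 1 (empty subtree has height -1).
Bottom-up per-node check:
  node 46: h_left=-1, h_right=-1, diff=0 [OK], height=0
  node 42: h_left=-1, h_right=0, diff=1 [OK], height=1
  node 29: h_left=-1, h_right=1, diff=2 [FAIL (|-1-1|=2 > 1)], height=2
  node 24: h_left=-1, h_right=2, diff=3 [FAIL (|-1-2|=3 > 1)], height=3
  node 12: h_left=-1, h_right=3, diff=4 [FAIL (|-1-3|=4 > 1)], height=4
  node 6: h_left=-1, h_right=4, diff=5 [FAIL (|-1-4|=5 > 1)], height=5
Node 29 violates the condition: |-1 - 1| = 2 > 1.
Result: Not balanced


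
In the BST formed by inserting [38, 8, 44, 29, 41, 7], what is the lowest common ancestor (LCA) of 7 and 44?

Tree insertion order: [38, 8, 44, 29, 41, 7]
Tree (level-order array): [38, 8, 44, 7, 29, 41]
In a BST, the LCA of p=7, q=44 is the first node v on the
root-to-leaf path with p <= v <= q (go left if both < v, right if both > v).
Walk from root:
  at 38: 7 <= 38 <= 44, this is the LCA
LCA = 38


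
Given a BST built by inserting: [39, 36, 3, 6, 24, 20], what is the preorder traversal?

Tree insertion order: [39, 36, 3, 6, 24, 20]
Tree (level-order array): [39, 36, None, 3, None, None, 6, None, 24, 20]
Preorder traversal: [39, 36, 3, 6, 24, 20]


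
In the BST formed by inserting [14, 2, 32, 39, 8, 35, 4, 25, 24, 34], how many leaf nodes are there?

Tree built from: [14, 2, 32, 39, 8, 35, 4, 25, 24, 34]
Tree (level-order array): [14, 2, 32, None, 8, 25, 39, 4, None, 24, None, 35, None, None, None, None, None, 34]
Rule: A leaf has 0 children.
Per-node child counts:
  node 14: 2 child(ren)
  node 2: 1 child(ren)
  node 8: 1 child(ren)
  node 4: 0 child(ren)
  node 32: 2 child(ren)
  node 25: 1 child(ren)
  node 24: 0 child(ren)
  node 39: 1 child(ren)
  node 35: 1 child(ren)
  node 34: 0 child(ren)
Matching nodes: [4, 24, 34]
Count of leaf nodes: 3


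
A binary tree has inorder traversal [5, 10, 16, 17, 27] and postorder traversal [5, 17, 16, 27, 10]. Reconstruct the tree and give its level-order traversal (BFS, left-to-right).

Inorder:   [5, 10, 16, 17, 27]
Postorder: [5, 17, 16, 27, 10]
Algorithm: postorder visits root last, so walk postorder right-to-left;
each value is the root of the current inorder slice — split it at that
value, recurse on the right subtree first, then the left.
Recursive splits:
  root=10; inorder splits into left=[5], right=[16, 17, 27]
  root=27; inorder splits into left=[16, 17], right=[]
  root=16; inorder splits into left=[], right=[17]
  root=17; inorder splits into left=[], right=[]
  root=5; inorder splits into left=[], right=[]
Reconstructed level-order: [10, 5, 27, 16, 17]


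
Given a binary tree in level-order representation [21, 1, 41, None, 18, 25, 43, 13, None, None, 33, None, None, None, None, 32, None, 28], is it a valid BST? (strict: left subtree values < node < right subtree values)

Level-order array: [21, 1, 41, None, 18, 25, 43, 13, None, None, 33, None, None, None, None, 32, None, 28]
Validate using subtree bounds (lo, hi): at each node, require lo < value < hi,
then recurse left with hi=value and right with lo=value.
Preorder trace (stopping at first violation):
  at node 21 with bounds (-inf, +inf): OK
  at node 1 with bounds (-inf, 21): OK
  at node 18 with bounds (1, 21): OK
  at node 13 with bounds (1, 18): OK
  at node 41 with bounds (21, +inf): OK
  at node 25 with bounds (21, 41): OK
  at node 33 with bounds (25, 41): OK
  at node 32 with bounds (25, 33): OK
  at node 28 with bounds (25, 32): OK
  at node 43 with bounds (41, +inf): OK
No violation found at any node.
Result: Valid BST


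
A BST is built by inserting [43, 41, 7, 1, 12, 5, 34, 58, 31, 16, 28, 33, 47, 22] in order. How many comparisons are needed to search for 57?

Search path for 57: 43 -> 58 -> 47
Found: False
Comparisons: 3


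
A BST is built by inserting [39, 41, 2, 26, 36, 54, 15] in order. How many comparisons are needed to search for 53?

Search path for 53: 39 -> 41 -> 54
Found: False
Comparisons: 3


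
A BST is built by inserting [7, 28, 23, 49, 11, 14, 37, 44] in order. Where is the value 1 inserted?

Starting tree (level order): [7, None, 28, 23, 49, 11, None, 37, None, None, 14, None, 44]
Insertion path: 7
Result: insert 1 as left child of 7
Final tree (level order): [7, 1, 28, None, None, 23, 49, 11, None, 37, None, None, 14, None, 44]


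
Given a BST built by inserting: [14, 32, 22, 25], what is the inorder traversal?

Tree insertion order: [14, 32, 22, 25]
Tree (level-order array): [14, None, 32, 22, None, None, 25]
Inorder traversal: [14, 22, 25, 32]


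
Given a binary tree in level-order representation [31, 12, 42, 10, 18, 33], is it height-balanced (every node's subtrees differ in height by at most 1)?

Tree (level-order array): [31, 12, 42, 10, 18, 33]
Definition: a tree is height-balanced if, at every node, |h(left) - h(right)| <= 1 (empty subtree has height -1).
Bottom-up per-node check:
  node 10: h_left=-1, h_right=-1, diff=0 [OK], height=0
  node 18: h_left=-1, h_right=-1, diff=0 [OK], height=0
  node 12: h_left=0, h_right=0, diff=0 [OK], height=1
  node 33: h_left=-1, h_right=-1, diff=0 [OK], height=0
  node 42: h_left=0, h_right=-1, diff=1 [OK], height=1
  node 31: h_left=1, h_right=1, diff=0 [OK], height=2
All nodes satisfy the balance condition.
Result: Balanced


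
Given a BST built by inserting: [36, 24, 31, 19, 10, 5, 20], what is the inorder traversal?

Tree insertion order: [36, 24, 31, 19, 10, 5, 20]
Tree (level-order array): [36, 24, None, 19, 31, 10, 20, None, None, 5]
Inorder traversal: [5, 10, 19, 20, 24, 31, 36]


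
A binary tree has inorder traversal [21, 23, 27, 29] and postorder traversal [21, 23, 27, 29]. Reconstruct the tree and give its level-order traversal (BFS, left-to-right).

Inorder:   [21, 23, 27, 29]
Postorder: [21, 23, 27, 29]
Algorithm: postorder visits root last, so walk postorder right-to-left;
each value is the root of the current inorder slice — split it at that
value, recurse on the right subtree first, then the left.
Recursive splits:
  root=29; inorder splits into left=[21, 23, 27], right=[]
  root=27; inorder splits into left=[21, 23], right=[]
  root=23; inorder splits into left=[21], right=[]
  root=21; inorder splits into left=[], right=[]
Reconstructed level-order: [29, 27, 23, 21]


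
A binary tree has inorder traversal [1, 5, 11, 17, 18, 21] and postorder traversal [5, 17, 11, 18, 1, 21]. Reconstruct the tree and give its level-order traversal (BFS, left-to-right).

Inorder:   [1, 5, 11, 17, 18, 21]
Postorder: [5, 17, 11, 18, 1, 21]
Algorithm: postorder visits root last, so walk postorder right-to-left;
each value is the root of the current inorder slice — split it at that
value, recurse on the right subtree first, then the left.
Recursive splits:
  root=21; inorder splits into left=[1, 5, 11, 17, 18], right=[]
  root=1; inorder splits into left=[], right=[5, 11, 17, 18]
  root=18; inorder splits into left=[5, 11, 17], right=[]
  root=11; inorder splits into left=[5], right=[17]
  root=17; inorder splits into left=[], right=[]
  root=5; inorder splits into left=[], right=[]
Reconstructed level-order: [21, 1, 18, 11, 5, 17]


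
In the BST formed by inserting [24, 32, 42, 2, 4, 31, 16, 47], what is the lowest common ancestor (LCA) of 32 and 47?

Tree insertion order: [24, 32, 42, 2, 4, 31, 16, 47]
Tree (level-order array): [24, 2, 32, None, 4, 31, 42, None, 16, None, None, None, 47]
In a BST, the LCA of p=32, q=47 is the first node v on the
root-to-leaf path with p <= v <= q (go left if both < v, right if both > v).
Walk from root:
  at 24: both 32 and 47 > 24, go right
  at 32: 32 <= 32 <= 47, this is the LCA
LCA = 32


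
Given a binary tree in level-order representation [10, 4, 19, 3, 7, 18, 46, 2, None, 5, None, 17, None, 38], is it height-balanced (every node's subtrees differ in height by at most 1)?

Tree (level-order array): [10, 4, 19, 3, 7, 18, 46, 2, None, 5, None, 17, None, 38]
Definition: a tree is height-balanced if, at every node, |h(left) - h(right)| <= 1 (empty subtree has height -1).
Bottom-up per-node check:
  node 2: h_left=-1, h_right=-1, diff=0 [OK], height=0
  node 3: h_left=0, h_right=-1, diff=1 [OK], height=1
  node 5: h_left=-1, h_right=-1, diff=0 [OK], height=0
  node 7: h_left=0, h_right=-1, diff=1 [OK], height=1
  node 4: h_left=1, h_right=1, diff=0 [OK], height=2
  node 17: h_left=-1, h_right=-1, diff=0 [OK], height=0
  node 18: h_left=0, h_right=-1, diff=1 [OK], height=1
  node 38: h_left=-1, h_right=-1, diff=0 [OK], height=0
  node 46: h_left=0, h_right=-1, diff=1 [OK], height=1
  node 19: h_left=1, h_right=1, diff=0 [OK], height=2
  node 10: h_left=2, h_right=2, diff=0 [OK], height=3
All nodes satisfy the balance condition.
Result: Balanced
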